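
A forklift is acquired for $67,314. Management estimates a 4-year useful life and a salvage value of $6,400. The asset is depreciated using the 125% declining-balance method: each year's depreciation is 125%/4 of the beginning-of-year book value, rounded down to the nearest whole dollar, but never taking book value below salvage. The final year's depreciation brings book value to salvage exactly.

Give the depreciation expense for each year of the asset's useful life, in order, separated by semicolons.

Depreciable base = $67,314 − $6,400 = $60,914.
Year 1: ⌊$67,314 × 125%/4⌋ = $21,035. Book value $46,279.
Year 2: ⌊$46,279 × 125%/4⌋ = $14,462. Book value $31,817.
Year 3: ⌊$31,817 × 125%/4⌋ = $9,942. Book value $21,875.
Year 4 (final): $21,875 − $6,400 = $15,475. Book value $6,400.

$21,035; $14,462; $9,942; $15,475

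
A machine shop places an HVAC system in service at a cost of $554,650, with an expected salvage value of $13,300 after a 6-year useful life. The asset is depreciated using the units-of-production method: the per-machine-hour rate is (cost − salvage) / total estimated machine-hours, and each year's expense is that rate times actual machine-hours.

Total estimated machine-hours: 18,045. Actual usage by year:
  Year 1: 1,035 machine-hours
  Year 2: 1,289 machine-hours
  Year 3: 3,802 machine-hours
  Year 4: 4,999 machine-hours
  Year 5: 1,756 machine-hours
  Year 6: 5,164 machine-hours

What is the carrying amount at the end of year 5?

Depreciable base = $554,650 − $13,300 = $541,350.
Rate = $541,350 / 18,045 machine-hours = $30 per machine-hour.
Year 1: 1,035 × $30 = $31,050. Book value $523,600.
Year 2: 1,289 × $30 = $38,670. Book value $484,930.
Year 3: 3,802 × $30 = $114,060. Book value $370,870.
Year 4: 4,999 × $30 = $149,970. Book value $220,900.
Year 5: 1,756 × $30 = $52,680. Book value $168,220.

$168,220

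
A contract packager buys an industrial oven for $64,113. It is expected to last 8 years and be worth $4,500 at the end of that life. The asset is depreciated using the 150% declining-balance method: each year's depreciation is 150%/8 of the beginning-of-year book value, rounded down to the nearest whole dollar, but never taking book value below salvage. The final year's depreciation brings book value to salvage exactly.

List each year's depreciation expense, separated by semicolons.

Depreciable base = $64,113 − $4,500 = $59,613.
Year 1: ⌊$64,113 × 150%/8⌋ = $12,021. Book value $52,092.
Year 2: ⌊$52,092 × 150%/8⌋ = $9,767. Book value $42,325.
Year 3: ⌊$42,325 × 150%/8⌋ = $7,935. Book value $34,390.
Year 4: ⌊$34,390 × 150%/8⌋ = $6,448. Book value $27,942.
Year 5: ⌊$27,942 × 150%/8⌋ = $5,239. Book value $22,703.
Year 6: ⌊$22,703 × 150%/8⌋ = $4,256. Book value $18,447.
Year 7: ⌊$18,447 × 150%/8⌋ = $3,458. Book value $14,989.
Year 8 (final): $14,989 − $4,500 = $10,489. Book value $4,500.

$12,021; $9,767; $7,935; $6,448; $5,239; $4,256; $3,458; $10,489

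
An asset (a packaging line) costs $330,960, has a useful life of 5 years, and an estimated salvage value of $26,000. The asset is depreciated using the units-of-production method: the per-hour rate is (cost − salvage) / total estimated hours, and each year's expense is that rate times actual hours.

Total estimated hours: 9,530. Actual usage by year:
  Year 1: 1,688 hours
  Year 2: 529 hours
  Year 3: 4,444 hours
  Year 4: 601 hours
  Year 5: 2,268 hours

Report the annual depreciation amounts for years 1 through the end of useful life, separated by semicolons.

Depreciable base = $330,960 − $26,000 = $304,960.
Rate = $304,960 / 9,530 hours = $32 per hour.
Year 1: 1,688 × $32 = $54,016. Book value $276,944.
Year 2: 529 × $32 = $16,928. Book value $260,016.
Year 3: 4,444 × $32 = $142,208. Book value $117,808.
Year 4: 601 × $32 = $19,232. Book value $98,576.
Year 5: 2,268 × $32 = $72,576. Book value $26,000.

$54,016; $16,928; $142,208; $19,232; $72,576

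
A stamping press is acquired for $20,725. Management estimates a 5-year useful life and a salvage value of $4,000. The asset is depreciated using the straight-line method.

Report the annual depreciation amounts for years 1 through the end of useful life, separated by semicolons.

$3,345; $3,345; $3,345; $3,345; $3,345

Depreciable base = $20,725 − $4,000 = $16,725.
Annual expense = $16,725 / 5 = $3,345.
End of year 1: book value $17,380.
End of year 2: book value $14,035.
End of year 3: book value $10,690.
End of year 4: book value $7,345.
End of year 5: book value $4,000.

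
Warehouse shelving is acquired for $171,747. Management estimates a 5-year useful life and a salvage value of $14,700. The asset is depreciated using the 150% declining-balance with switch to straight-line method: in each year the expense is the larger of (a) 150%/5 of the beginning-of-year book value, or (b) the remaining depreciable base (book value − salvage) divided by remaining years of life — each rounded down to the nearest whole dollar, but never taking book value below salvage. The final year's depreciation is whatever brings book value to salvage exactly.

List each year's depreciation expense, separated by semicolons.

Depreciable base = $171,747 − $14,700 = $157,047.
Year 1: DB = ⌊$171,747 × 150%/5⌋ = $51,524; SL = ⌊$157,047/5⌋ = $31,409 → take DB $51,524. Book value $120,223.
Year 2: DB = ⌊$120,223 × 150%/5⌋ = $36,066; SL = ⌊$105,523/4⌋ = $26,380 → take DB $36,066. Book value $84,157.
Year 3: DB = ⌊$84,157 × 150%/5⌋ = $25,247; SL = ⌊$69,457/3⌋ = $23,152 → take DB $25,247. Book value $58,910.
Year 4: DB = ⌊$58,910 × 150%/5⌋ = $17,673; SL = ⌊$44,210/2⌋ = $22,105 → take SL $22,105. Book value $36,805.
Year 5 (final): $36,805 − $14,700 = $22,105. Book value $14,700.

$51,524; $36,066; $25,247; $22,105; $22,105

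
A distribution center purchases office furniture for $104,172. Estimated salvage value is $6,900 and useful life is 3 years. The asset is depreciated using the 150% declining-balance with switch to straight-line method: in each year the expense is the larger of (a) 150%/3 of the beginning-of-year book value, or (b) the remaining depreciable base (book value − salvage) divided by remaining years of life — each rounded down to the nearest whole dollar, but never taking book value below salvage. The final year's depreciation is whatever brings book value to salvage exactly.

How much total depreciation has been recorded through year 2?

$78,129

Depreciable base = $104,172 − $6,900 = $97,272.
Year 1: DB = ⌊$104,172 × 150%/3⌋ = $52,086; SL = ⌊$97,272/3⌋ = $32,424 → take DB $52,086. Book value $52,086.
Year 2: DB = ⌊$52,086 × 150%/3⌋ = $26,043; SL = ⌊$45,186/2⌋ = $22,593 → take DB $26,043. Book value $26,043.
Accumulated through year 2 = $104,172 − $26,043 = $78,129.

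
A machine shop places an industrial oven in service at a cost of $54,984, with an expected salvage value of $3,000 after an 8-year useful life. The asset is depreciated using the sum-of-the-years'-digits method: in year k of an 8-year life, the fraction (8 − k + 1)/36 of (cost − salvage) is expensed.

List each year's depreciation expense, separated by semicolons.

Depreciable base = $54,984 − $3,000 = $51,984.
Sum of the years' digits = 8+7+6+5+4+3+2+1 = 36.
Year 1: $51,984 × 8/36 = $11,552. Book value $43,432.
Year 2: $51,984 × 7/36 = $10,108. Book value $33,324.
Year 3: $51,984 × 6/36 = $8,664. Book value $24,660.
Year 4: $51,984 × 5/36 = $7,220. Book value $17,440.
Year 5: $51,984 × 4/36 = $5,776. Book value $11,664.
Year 6: $51,984 × 3/36 = $4,332. Book value $7,332.
Year 7: $51,984 × 2/36 = $2,888. Book value $4,444.
Year 8: $51,984 × 1/36 = $1,444. Book value $3,000.

$11,552; $10,108; $8,664; $7,220; $5,776; $4,332; $2,888; $1,444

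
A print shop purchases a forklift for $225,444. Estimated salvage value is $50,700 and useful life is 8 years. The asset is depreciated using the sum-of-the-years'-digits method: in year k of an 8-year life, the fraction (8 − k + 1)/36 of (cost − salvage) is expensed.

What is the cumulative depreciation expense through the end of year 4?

Depreciable base = $225,444 − $50,700 = $174,744.
Sum of the years' digits = 8+7+6+5+4+3+2+1 = 36.
Year 1: $174,744 × 8/36 = $38,832. Book value $186,612.
Year 2: $174,744 × 7/36 = $33,978. Book value $152,634.
Year 3: $174,744 × 6/36 = $29,124. Book value $123,510.
Year 4: $174,744 × 5/36 = $24,270. Book value $99,240.
Accumulated through year 4 = $225,444 − $99,240 = $126,204.

$126,204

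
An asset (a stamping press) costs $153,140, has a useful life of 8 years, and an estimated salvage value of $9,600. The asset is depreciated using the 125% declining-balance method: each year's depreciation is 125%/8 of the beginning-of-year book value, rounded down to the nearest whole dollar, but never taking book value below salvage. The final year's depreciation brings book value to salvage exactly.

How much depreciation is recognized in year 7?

Depreciable base = $153,140 − $9,600 = $143,540.
Year 1: ⌊$153,140 × 125%/8⌋ = $23,928. Book value $129,212.
Year 2: ⌊$129,212 × 125%/8⌋ = $20,189. Book value $109,023.
Year 3: ⌊$109,023 × 125%/8⌋ = $17,034. Book value $91,989.
Year 4: ⌊$91,989 × 125%/8⌋ = $14,373. Book value $77,616.
Year 5: ⌊$77,616 × 125%/8⌋ = $12,127. Book value $65,489.
Year 6: ⌊$65,489 × 125%/8⌋ = $10,232. Book value $55,257.
Year 7: ⌊$55,257 × 125%/8⌋ = $8,633. Book value $46,624.

$8,633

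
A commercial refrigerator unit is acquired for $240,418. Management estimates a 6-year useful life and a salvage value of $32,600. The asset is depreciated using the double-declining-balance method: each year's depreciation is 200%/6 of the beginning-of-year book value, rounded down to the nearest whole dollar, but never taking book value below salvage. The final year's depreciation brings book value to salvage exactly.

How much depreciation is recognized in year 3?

$35,617

Depreciable base = $240,418 − $32,600 = $207,818.
Year 1: ⌊$240,418 × 200%/6⌋ = $80,139. Book value $160,279.
Year 2: ⌊$160,279 × 200%/6⌋ = $53,426. Book value $106,853.
Year 3: ⌊$106,853 × 200%/6⌋ = $35,617. Book value $71,236.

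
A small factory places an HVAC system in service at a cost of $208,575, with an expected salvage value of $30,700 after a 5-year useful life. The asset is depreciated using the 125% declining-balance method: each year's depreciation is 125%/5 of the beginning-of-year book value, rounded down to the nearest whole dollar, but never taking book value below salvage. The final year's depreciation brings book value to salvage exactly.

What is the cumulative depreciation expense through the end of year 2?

Depreciable base = $208,575 − $30,700 = $177,875.
Year 1: ⌊$208,575 × 125%/5⌋ = $52,143. Book value $156,432.
Year 2: ⌊$156,432 × 125%/5⌋ = $39,108. Book value $117,324.
Accumulated through year 2 = $208,575 − $117,324 = $91,251.

$91,251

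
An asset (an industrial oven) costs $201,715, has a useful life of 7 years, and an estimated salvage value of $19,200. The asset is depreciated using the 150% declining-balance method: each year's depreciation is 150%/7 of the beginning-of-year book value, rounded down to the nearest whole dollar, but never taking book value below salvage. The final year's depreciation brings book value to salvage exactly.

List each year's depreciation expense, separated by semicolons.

$43,224; $33,962; $26,684; $20,966; $16,474; $12,943; $28,262

Depreciable base = $201,715 − $19,200 = $182,515.
Year 1: ⌊$201,715 × 150%/7⌋ = $43,224. Book value $158,491.
Year 2: ⌊$158,491 × 150%/7⌋ = $33,962. Book value $124,529.
Year 3: ⌊$124,529 × 150%/7⌋ = $26,684. Book value $97,845.
Year 4: ⌊$97,845 × 150%/7⌋ = $20,966. Book value $76,879.
Year 5: ⌊$76,879 × 150%/7⌋ = $16,474. Book value $60,405.
Year 6: ⌊$60,405 × 150%/7⌋ = $12,943. Book value $47,462.
Year 7 (final): $47,462 − $19,200 = $28,262. Book value $19,200.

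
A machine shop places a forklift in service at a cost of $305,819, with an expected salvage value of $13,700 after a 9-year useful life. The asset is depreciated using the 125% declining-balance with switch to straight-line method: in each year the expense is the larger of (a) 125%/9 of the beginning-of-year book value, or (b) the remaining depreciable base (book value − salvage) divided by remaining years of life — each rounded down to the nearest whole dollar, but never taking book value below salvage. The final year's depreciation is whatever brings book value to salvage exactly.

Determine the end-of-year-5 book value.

$134,751

Depreciable base = $305,819 − $13,700 = $292,119.
Year 1: DB = ⌊$305,819 × 125%/9⌋ = $42,474; SL = ⌊$292,119/9⌋ = $32,457 → take DB $42,474. Book value $263,345.
Year 2: DB = ⌊$263,345 × 125%/9⌋ = $36,575; SL = ⌊$249,645/8⌋ = $31,205 → take DB $36,575. Book value $226,770.
Year 3: DB = ⌊$226,770 × 125%/9⌋ = $31,495; SL = ⌊$213,070/7⌋ = $30,438 → take DB $31,495. Book value $195,275.
Year 4: DB = ⌊$195,275 × 125%/9⌋ = $27,121; SL = ⌊$181,575/6⌋ = $30,262 → take SL $30,262. Book value $165,013.
Year 5: DB = ⌊$165,013 × 125%/9⌋ = $22,918; SL = ⌊$151,313/5⌋ = $30,262 → take SL $30,262. Book value $134,751.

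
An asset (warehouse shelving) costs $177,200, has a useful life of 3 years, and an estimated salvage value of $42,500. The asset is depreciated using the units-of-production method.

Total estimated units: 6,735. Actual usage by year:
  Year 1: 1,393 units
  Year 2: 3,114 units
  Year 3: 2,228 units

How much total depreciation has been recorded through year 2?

$90,140

Depreciable base = $177,200 − $42,500 = $134,700.
Rate = $134,700 / 6,735 units = $20 per unit.
Year 1: 1,393 × $20 = $27,860. Book value $149,340.
Year 2: 3,114 × $20 = $62,280. Book value $87,060.
Accumulated through year 2 = $177,200 − $87,060 = $90,140.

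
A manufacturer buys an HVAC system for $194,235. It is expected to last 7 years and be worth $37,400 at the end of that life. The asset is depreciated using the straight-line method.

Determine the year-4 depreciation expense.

$22,405

Depreciable base = $194,235 − $37,400 = $156,835.
Annual expense = $156,835 / 7 = $22,405.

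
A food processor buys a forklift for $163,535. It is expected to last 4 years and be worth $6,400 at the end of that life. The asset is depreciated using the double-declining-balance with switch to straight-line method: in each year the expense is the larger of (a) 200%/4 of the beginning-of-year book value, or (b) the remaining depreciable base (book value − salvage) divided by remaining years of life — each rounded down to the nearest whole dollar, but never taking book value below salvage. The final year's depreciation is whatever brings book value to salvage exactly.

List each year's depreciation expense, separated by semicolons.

Depreciable base = $163,535 − $6,400 = $157,135.
Year 1: DB = ⌊$163,535 × 200%/4⌋ = $81,767; SL = ⌊$157,135/4⌋ = $39,283 → take DB $81,767. Book value $81,768.
Year 2: DB = ⌊$81,768 × 200%/4⌋ = $40,884; SL = ⌊$75,368/3⌋ = $25,122 → take DB $40,884. Book value $40,884.
Year 3: DB = ⌊$40,884 × 200%/4⌋ = $20,442; SL = ⌊$34,484/2⌋ = $17,242 → take DB $20,442. Book value $20,442.
Year 4 (final): $20,442 − $6,400 = $14,042. Book value $6,400.

$81,767; $40,884; $20,442; $14,042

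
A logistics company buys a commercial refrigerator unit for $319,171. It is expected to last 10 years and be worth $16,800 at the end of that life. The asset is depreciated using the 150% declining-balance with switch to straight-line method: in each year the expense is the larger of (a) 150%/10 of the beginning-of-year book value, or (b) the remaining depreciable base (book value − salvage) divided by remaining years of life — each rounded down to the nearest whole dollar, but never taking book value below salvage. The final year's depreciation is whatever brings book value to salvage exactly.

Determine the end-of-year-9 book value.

$41,764

Depreciable base = $319,171 − $16,800 = $302,371.
Year 1: DB = ⌊$319,171 × 150%/10⌋ = $47,875; SL = ⌊$302,371/10⌋ = $30,237 → take DB $47,875. Book value $271,296.
Year 2: DB = ⌊$271,296 × 150%/10⌋ = $40,694; SL = ⌊$254,496/9⌋ = $28,277 → take DB $40,694. Book value $230,602.
Year 3: DB = ⌊$230,602 × 150%/10⌋ = $34,590; SL = ⌊$213,802/8⌋ = $26,725 → take DB $34,590. Book value $196,012.
Year 4: DB = ⌊$196,012 × 150%/10⌋ = $29,401; SL = ⌊$179,212/7⌋ = $25,601 → take DB $29,401. Book value $166,611.
Year 5: DB = ⌊$166,611 × 150%/10⌋ = $24,991; SL = ⌊$149,811/6⌋ = $24,968 → take DB $24,991. Book value $141,620.
Year 6: DB = ⌊$141,620 × 150%/10⌋ = $21,243; SL = ⌊$124,820/5⌋ = $24,964 → take SL $24,964. Book value $116,656.
Year 7: DB = ⌊$116,656 × 150%/10⌋ = $17,498; SL = ⌊$99,856/4⌋ = $24,964 → take SL $24,964. Book value $91,692.
Year 8: DB = ⌊$91,692 × 150%/10⌋ = $13,753; SL = ⌊$74,892/3⌋ = $24,964 → take SL $24,964. Book value $66,728.
Year 9: DB = ⌊$66,728 × 150%/10⌋ = $10,009; SL = ⌊$49,928/2⌋ = $24,964 → take SL $24,964. Book value $41,764.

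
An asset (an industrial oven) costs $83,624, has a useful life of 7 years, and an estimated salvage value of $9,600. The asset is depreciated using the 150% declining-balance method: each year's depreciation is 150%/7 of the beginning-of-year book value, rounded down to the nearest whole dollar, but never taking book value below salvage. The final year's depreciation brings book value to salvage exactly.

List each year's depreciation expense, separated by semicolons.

$17,919; $14,079; $11,062; $8,692; $6,829; $5,366; $10,077

Depreciable base = $83,624 − $9,600 = $74,024.
Year 1: ⌊$83,624 × 150%/7⌋ = $17,919. Book value $65,705.
Year 2: ⌊$65,705 × 150%/7⌋ = $14,079. Book value $51,626.
Year 3: ⌊$51,626 × 150%/7⌋ = $11,062. Book value $40,564.
Year 4: ⌊$40,564 × 150%/7⌋ = $8,692. Book value $31,872.
Year 5: ⌊$31,872 × 150%/7⌋ = $6,829. Book value $25,043.
Year 6: ⌊$25,043 × 150%/7⌋ = $5,366. Book value $19,677.
Year 7 (final): $19,677 − $9,600 = $10,077. Book value $9,600.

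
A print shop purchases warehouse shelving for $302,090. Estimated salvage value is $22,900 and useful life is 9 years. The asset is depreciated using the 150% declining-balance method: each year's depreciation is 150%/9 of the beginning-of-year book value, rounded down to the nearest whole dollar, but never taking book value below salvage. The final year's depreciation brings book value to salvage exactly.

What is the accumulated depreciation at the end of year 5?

$180,685

Depreciable base = $302,090 − $22,900 = $279,190.
Year 1: ⌊$302,090 × 150%/9⌋ = $50,348. Book value $251,742.
Year 2: ⌊$251,742 × 150%/9⌋ = $41,957. Book value $209,785.
Year 3: ⌊$209,785 × 150%/9⌋ = $34,964. Book value $174,821.
Year 4: ⌊$174,821 × 150%/9⌋ = $29,136. Book value $145,685.
Year 5: ⌊$145,685 × 150%/9⌋ = $24,280. Book value $121,405.
Accumulated through year 5 = $302,090 − $121,405 = $180,685.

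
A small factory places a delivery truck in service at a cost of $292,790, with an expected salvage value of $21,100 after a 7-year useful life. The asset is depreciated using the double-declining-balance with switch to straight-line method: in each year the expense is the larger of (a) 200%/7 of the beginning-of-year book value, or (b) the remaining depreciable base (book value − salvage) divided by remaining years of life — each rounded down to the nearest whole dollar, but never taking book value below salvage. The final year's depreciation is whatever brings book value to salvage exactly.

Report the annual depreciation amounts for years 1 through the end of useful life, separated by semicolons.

$83,654; $59,753; $42,680; $30,486; $21,776; $16,670; $16,671

Depreciable base = $292,790 − $21,100 = $271,690.
Year 1: DB = ⌊$292,790 × 200%/7⌋ = $83,654; SL = ⌊$271,690/7⌋ = $38,812 → take DB $83,654. Book value $209,136.
Year 2: DB = ⌊$209,136 × 200%/7⌋ = $59,753; SL = ⌊$188,036/6⌋ = $31,339 → take DB $59,753. Book value $149,383.
Year 3: DB = ⌊$149,383 × 200%/7⌋ = $42,680; SL = ⌊$128,283/5⌋ = $25,656 → take DB $42,680. Book value $106,703.
Year 4: DB = ⌊$106,703 × 200%/7⌋ = $30,486; SL = ⌊$85,603/4⌋ = $21,400 → take DB $30,486. Book value $76,217.
Year 5: DB = ⌊$76,217 × 200%/7⌋ = $21,776; SL = ⌊$55,117/3⌋ = $18,372 → take DB $21,776. Book value $54,441.
Year 6: DB = ⌊$54,441 × 200%/7⌋ = $15,554; SL = ⌊$33,341/2⌋ = $16,670 → take SL $16,670. Book value $37,771.
Year 7 (final): $37,771 − $21,100 = $16,671. Book value $21,100.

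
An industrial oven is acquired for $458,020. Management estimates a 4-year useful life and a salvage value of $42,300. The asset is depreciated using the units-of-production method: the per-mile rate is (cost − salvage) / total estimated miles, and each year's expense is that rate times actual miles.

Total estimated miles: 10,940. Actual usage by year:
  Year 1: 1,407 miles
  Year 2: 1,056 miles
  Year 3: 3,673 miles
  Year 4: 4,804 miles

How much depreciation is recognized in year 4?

Depreciable base = $458,020 − $42,300 = $415,720.
Rate = $415,720 / 10,940 miles = $38 per mile.
Year 1: 1,407 × $38 = $53,466. Book value $404,554.
Year 2: 1,056 × $38 = $40,128. Book value $364,426.
Year 3: 3,673 × $38 = $139,574. Book value $224,852.
Year 4: 4,804 × $38 = $182,552. Book value $42,300.

$182,552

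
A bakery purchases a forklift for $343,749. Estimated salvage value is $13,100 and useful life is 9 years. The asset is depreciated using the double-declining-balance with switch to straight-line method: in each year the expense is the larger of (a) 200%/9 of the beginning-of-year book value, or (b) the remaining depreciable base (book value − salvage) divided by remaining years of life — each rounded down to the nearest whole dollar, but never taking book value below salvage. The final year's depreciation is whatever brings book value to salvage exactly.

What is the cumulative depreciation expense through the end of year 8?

Depreciable base = $343,749 − $13,100 = $330,649.
Year 1: DB = ⌊$343,749 × 200%/9⌋ = $76,388; SL = ⌊$330,649/9⌋ = $36,738 → take DB $76,388. Book value $267,361.
Year 2: DB = ⌊$267,361 × 200%/9⌋ = $59,413; SL = ⌊$254,261/8⌋ = $31,782 → take DB $59,413. Book value $207,948.
Year 3: DB = ⌊$207,948 × 200%/9⌋ = $46,210; SL = ⌊$194,848/7⌋ = $27,835 → take DB $46,210. Book value $161,738.
Year 4: DB = ⌊$161,738 × 200%/9⌋ = $35,941; SL = ⌊$148,638/6⌋ = $24,773 → take DB $35,941. Book value $125,797.
Year 5: DB = ⌊$125,797 × 200%/9⌋ = $27,954; SL = ⌊$112,697/5⌋ = $22,539 → take DB $27,954. Book value $97,843.
Year 6: DB = ⌊$97,843 × 200%/9⌋ = $21,742; SL = ⌊$84,743/4⌋ = $21,185 → take DB $21,742. Book value $76,101.
Year 7: DB = ⌊$76,101 × 200%/9⌋ = $16,911; SL = ⌊$63,001/3⌋ = $21,000 → take SL $21,000. Book value $55,101.
Year 8: DB = ⌊$55,101 × 200%/9⌋ = $12,244; SL = ⌊$42,001/2⌋ = $21,000 → take SL $21,000. Book value $34,101.
Accumulated through year 8 = $343,749 − $34,101 = $309,648.

$309,648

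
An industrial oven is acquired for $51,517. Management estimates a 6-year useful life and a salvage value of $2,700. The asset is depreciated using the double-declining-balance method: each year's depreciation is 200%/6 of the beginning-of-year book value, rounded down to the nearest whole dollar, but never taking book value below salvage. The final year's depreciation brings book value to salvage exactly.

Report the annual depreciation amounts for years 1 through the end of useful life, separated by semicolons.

Depreciable base = $51,517 − $2,700 = $48,817.
Year 1: ⌊$51,517 × 200%/6⌋ = $17,172. Book value $34,345.
Year 2: ⌊$34,345 × 200%/6⌋ = $11,448. Book value $22,897.
Year 3: ⌊$22,897 × 200%/6⌋ = $7,632. Book value $15,265.
Year 4: ⌊$15,265 × 200%/6⌋ = $5,088. Book value $10,177.
Year 5: ⌊$10,177 × 200%/6⌋ = $3,392. Book value $6,785.
Year 6 (final): $6,785 − $2,700 = $4,085. Book value $2,700.

$17,172; $11,448; $7,632; $5,088; $3,392; $4,085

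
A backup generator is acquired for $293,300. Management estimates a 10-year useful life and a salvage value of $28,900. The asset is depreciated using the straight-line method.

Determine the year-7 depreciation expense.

$26,440

Depreciable base = $293,300 − $28,900 = $264,400.
Annual expense = $264,400 / 10 = $26,440.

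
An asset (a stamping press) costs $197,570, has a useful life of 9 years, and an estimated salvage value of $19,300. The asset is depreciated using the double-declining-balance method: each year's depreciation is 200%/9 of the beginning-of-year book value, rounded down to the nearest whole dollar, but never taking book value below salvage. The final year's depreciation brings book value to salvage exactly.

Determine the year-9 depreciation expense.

Depreciable base = $197,570 − $19,300 = $178,270.
Year 1: ⌊$197,570 × 200%/9⌋ = $43,904. Book value $153,666.
Year 2: ⌊$153,666 × 200%/9⌋ = $34,148. Book value $119,518.
Year 3: ⌊$119,518 × 200%/9⌋ = $26,559. Book value $92,959.
Year 4: ⌊$92,959 × 200%/9⌋ = $20,657. Book value $72,302.
Year 5: ⌊$72,302 × 200%/9⌋ = $16,067. Book value $56,235.
Year 6: ⌊$56,235 × 200%/9⌋ = $12,496. Book value $43,739.
Year 7: ⌊$43,739 × 200%/9⌋ = $9,719. Book value $34,020.
Year 8: ⌊$34,020 × 200%/9⌋ = $7,560. Book value $26,460.
Year 9 (final): $26,460 − $19,300 = $7,160. Book value $19,300.

$7,160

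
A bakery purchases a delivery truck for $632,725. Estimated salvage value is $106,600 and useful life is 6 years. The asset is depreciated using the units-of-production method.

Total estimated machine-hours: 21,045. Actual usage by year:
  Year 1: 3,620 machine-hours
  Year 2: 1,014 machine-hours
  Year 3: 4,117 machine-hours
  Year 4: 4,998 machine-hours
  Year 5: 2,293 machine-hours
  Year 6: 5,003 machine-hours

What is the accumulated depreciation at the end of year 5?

$401,050

Depreciable base = $632,725 − $106,600 = $526,125.
Rate = $526,125 / 21,045 machine-hours = $25 per machine-hour.
Year 1: 3,620 × $25 = $90,500. Book value $542,225.
Year 2: 1,014 × $25 = $25,350. Book value $516,875.
Year 3: 4,117 × $25 = $102,925. Book value $413,950.
Year 4: 4,998 × $25 = $124,950. Book value $289,000.
Year 5: 2,293 × $25 = $57,325. Book value $231,675.
Accumulated through year 5 = $632,725 − $231,675 = $401,050.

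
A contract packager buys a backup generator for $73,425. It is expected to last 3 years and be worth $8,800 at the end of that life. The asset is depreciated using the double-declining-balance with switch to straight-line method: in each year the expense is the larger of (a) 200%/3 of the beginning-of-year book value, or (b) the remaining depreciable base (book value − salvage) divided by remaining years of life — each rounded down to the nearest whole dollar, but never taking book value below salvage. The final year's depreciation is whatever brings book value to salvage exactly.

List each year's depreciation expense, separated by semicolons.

Depreciable base = $73,425 − $8,800 = $64,625.
Year 1: DB = ⌊$73,425 × 200%/3⌋ = $48,950; SL = ⌊$64,625/3⌋ = $21,541 → take DB $48,950. Book value $24,475.
Year 2: DB = ⌊$24,475 × 200%/3⌋ = $16,316; SL = ⌊$15,675/2⌋ = $7,837 → take DB $16,316, capped at $15,675. Book value $8,800.
Year 3 (final): $8,800 − $8,800 = $0. Book value $8,800.

$48,950; $15,675; $0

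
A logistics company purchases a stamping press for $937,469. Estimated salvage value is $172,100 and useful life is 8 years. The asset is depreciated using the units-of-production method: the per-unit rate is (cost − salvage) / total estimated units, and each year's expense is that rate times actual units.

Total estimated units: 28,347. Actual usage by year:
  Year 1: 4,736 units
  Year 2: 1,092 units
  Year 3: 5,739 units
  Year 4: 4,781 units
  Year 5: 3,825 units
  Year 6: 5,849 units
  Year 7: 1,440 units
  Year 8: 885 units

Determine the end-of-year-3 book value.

$625,160

Depreciable base = $937,469 − $172,100 = $765,369.
Rate = $765,369 / 28,347 units = $27 per unit.
Year 1: 4,736 × $27 = $127,872. Book value $809,597.
Year 2: 1,092 × $27 = $29,484. Book value $780,113.
Year 3: 5,739 × $27 = $154,953. Book value $625,160.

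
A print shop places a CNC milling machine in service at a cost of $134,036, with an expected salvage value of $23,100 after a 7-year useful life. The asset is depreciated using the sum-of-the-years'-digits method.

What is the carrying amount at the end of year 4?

Depreciable base = $134,036 − $23,100 = $110,936.
Sum of the years' digits = 7+6+5+4+3+2+1 = 28.
Year 1: $110,936 × 7/28 = $27,734. Book value $106,302.
Year 2: $110,936 × 6/28 = $23,772. Book value $82,530.
Year 3: $110,936 × 5/28 = $19,810. Book value $62,720.
Year 4: $110,936 × 4/28 = $15,848. Book value $46,872.

$46,872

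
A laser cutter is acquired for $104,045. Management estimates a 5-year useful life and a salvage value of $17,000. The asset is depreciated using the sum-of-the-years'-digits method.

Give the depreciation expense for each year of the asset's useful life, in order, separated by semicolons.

$29,015; $23,212; $17,409; $11,606; $5,803

Depreciable base = $104,045 − $17,000 = $87,045.
Sum of the years' digits = 5+4+3+2+1 = 15.
Year 1: $87,045 × 5/15 = $29,015. Book value $75,030.
Year 2: $87,045 × 4/15 = $23,212. Book value $51,818.
Year 3: $87,045 × 3/15 = $17,409. Book value $34,409.
Year 4: $87,045 × 2/15 = $11,606. Book value $22,803.
Year 5: $87,045 × 1/15 = $5,803. Book value $17,000.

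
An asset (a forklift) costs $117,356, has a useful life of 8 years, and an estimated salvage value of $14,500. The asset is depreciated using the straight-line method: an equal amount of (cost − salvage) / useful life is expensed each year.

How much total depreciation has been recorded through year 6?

Depreciable base = $117,356 − $14,500 = $102,856.
Annual expense = $102,856 / 8 = $12,857.
End of year 1: book value $104,499.
End of year 2: book value $91,642.
End of year 3: book value $78,785.
End of year 4: book value $65,928.
End of year 5: book value $53,071.
End of year 6: book value $40,214.
Accumulated through year 6 = $117,356 − $40,214 = $77,142.

$77,142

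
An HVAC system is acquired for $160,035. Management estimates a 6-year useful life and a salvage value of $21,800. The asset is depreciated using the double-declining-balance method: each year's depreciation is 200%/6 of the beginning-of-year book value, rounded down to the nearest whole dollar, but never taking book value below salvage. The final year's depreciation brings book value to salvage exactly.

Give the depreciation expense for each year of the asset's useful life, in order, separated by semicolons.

Depreciable base = $160,035 − $21,800 = $138,235.
Year 1: ⌊$160,035 × 200%/6⌋ = $53,345. Book value $106,690.
Year 2: ⌊$106,690 × 200%/6⌋ = $35,563. Book value $71,127.
Year 3: ⌊$71,127 × 200%/6⌋ = $23,709. Book value $47,418.
Year 4: ⌊$47,418 × 200%/6⌋ = $15,806. Book value $31,612.
Year 5: ⌊$31,612 × 200%/6⌋ = $10,537, capped at $9,812. Book value $21,800.
Year 6 (final): $21,800 − $21,800 = $0. Book value $21,800.

$53,345; $35,563; $23,709; $15,806; $9,812; $0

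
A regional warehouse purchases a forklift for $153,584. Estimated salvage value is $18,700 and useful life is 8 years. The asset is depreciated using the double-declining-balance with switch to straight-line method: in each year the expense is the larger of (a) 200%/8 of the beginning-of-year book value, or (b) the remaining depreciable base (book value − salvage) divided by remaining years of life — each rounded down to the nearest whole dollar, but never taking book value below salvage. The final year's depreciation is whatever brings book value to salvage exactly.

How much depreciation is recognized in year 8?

$1,802

Depreciable base = $153,584 − $18,700 = $134,884.
Year 1: DB = ⌊$153,584 × 200%/8⌋ = $38,396; SL = ⌊$134,884/8⌋ = $16,860 → take DB $38,396. Book value $115,188.
Year 2: DB = ⌊$115,188 × 200%/8⌋ = $28,797; SL = ⌊$96,488/7⌋ = $13,784 → take DB $28,797. Book value $86,391.
Year 3: DB = ⌊$86,391 × 200%/8⌋ = $21,597; SL = ⌊$67,691/6⌋ = $11,281 → take DB $21,597. Book value $64,794.
Year 4: DB = ⌊$64,794 × 200%/8⌋ = $16,198; SL = ⌊$46,094/5⌋ = $9,218 → take DB $16,198. Book value $48,596.
Year 5: DB = ⌊$48,596 × 200%/8⌋ = $12,149; SL = ⌊$29,896/4⌋ = $7,474 → take DB $12,149. Book value $36,447.
Year 6: DB = ⌊$36,447 × 200%/8⌋ = $9,111; SL = ⌊$17,747/3⌋ = $5,915 → take DB $9,111. Book value $27,336.
Year 7: DB = ⌊$27,336 × 200%/8⌋ = $6,834; SL = ⌊$8,636/2⌋ = $4,318 → take DB $6,834. Book value $20,502.
Year 8 (final): $20,502 − $18,700 = $1,802. Book value $18,700.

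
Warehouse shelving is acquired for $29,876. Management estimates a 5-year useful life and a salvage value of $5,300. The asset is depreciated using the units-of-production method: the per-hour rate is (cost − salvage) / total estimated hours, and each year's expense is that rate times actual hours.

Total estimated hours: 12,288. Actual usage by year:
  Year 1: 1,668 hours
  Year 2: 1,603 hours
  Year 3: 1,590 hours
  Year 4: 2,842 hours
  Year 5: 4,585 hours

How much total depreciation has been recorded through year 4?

Depreciable base = $29,876 − $5,300 = $24,576.
Rate = $24,576 / 12,288 hours = $2 per hour.
Year 1: 1,668 × $2 = $3,336. Book value $26,540.
Year 2: 1,603 × $2 = $3,206. Book value $23,334.
Year 3: 1,590 × $2 = $3,180. Book value $20,154.
Year 4: 2,842 × $2 = $5,684. Book value $14,470.
Accumulated through year 4 = $29,876 − $14,470 = $15,406.

$15,406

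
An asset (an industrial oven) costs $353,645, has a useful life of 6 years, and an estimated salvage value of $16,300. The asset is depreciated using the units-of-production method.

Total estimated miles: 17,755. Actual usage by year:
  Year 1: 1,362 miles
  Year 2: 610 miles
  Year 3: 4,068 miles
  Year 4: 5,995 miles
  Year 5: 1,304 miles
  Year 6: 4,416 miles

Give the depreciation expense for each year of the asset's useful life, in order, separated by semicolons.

Depreciable base = $353,645 − $16,300 = $337,345.
Rate = $337,345 / 17,755 miles = $19 per mile.
Year 1: 1,362 × $19 = $25,878. Book value $327,767.
Year 2: 610 × $19 = $11,590. Book value $316,177.
Year 3: 4,068 × $19 = $77,292. Book value $238,885.
Year 4: 5,995 × $19 = $113,905. Book value $124,980.
Year 5: 1,304 × $19 = $24,776. Book value $100,204.
Year 6: 4,416 × $19 = $83,904. Book value $16,300.

$25,878; $11,590; $77,292; $113,905; $24,776; $83,904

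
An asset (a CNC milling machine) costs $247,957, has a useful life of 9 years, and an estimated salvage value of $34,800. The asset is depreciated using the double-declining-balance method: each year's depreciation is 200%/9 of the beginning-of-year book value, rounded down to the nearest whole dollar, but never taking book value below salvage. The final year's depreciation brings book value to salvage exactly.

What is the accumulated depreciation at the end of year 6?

Depreciable base = $247,957 − $34,800 = $213,157.
Year 1: ⌊$247,957 × 200%/9⌋ = $55,101. Book value $192,856.
Year 2: ⌊$192,856 × 200%/9⌋ = $42,856. Book value $150,000.
Year 3: ⌊$150,000 × 200%/9⌋ = $33,333. Book value $116,667.
Year 4: ⌊$116,667 × 200%/9⌋ = $25,926. Book value $90,741.
Year 5: ⌊$90,741 × 200%/9⌋ = $20,164. Book value $70,577.
Year 6: ⌊$70,577 × 200%/9⌋ = $15,683. Book value $54,894.
Accumulated through year 6 = $247,957 − $54,894 = $193,063.

$193,063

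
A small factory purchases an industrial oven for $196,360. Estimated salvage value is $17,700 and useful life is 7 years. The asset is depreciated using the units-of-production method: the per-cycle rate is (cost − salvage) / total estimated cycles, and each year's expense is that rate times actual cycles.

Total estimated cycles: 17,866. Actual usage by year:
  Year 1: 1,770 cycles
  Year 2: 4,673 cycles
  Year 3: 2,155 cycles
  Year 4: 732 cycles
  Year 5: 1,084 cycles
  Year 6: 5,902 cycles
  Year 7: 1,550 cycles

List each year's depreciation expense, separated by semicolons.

Depreciable base = $196,360 − $17,700 = $178,660.
Rate = $178,660 / 17,866 cycles = $10 per cycle.
Year 1: 1,770 × $10 = $17,700. Book value $178,660.
Year 2: 4,673 × $10 = $46,730. Book value $131,930.
Year 3: 2,155 × $10 = $21,550. Book value $110,380.
Year 4: 732 × $10 = $7,320. Book value $103,060.
Year 5: 1,084 × $10 = $10,840. Book value $92,220.
Year 6: 5,902 × $10 = $59,020. Book value $33,200.
Year 7: 1,550 × $10 = $15,500. Book value $17,700.

$17,700; $46,730; $21,550; $7,320; $10,840; $59,020; $15,500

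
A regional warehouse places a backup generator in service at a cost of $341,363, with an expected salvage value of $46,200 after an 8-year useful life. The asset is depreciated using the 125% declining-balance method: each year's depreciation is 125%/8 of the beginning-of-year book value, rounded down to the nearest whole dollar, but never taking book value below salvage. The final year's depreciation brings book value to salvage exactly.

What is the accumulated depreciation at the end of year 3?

$136,313

Depreciable base = $341,363 − $46,200 = $295,163.
Year 1: ⌊$341,363 × 125%/8⌋ = $53,337. Book value $288,026.
Year 2: ⌊$288,026 × 125%/8⌋ = $45,004. Book value $243,022.
Year 3: ⌊$243,022 × 125%/8⌋ = $37,972. Book value $205,050.
Accumulated through year 3 = $341,363 − $205,050 = $136,313.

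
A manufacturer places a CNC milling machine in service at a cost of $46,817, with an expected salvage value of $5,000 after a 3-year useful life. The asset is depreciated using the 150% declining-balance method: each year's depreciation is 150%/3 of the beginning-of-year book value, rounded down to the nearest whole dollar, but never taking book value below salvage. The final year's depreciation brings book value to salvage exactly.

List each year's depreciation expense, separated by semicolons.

$23,408; $11,704; $6,705

Depreciable base = $46,817 − $5,000 = $41,817.
Year 1: ⌊$46,817 × 150%/3⌋ = $23,408. Book value $23,409.
Year 2: ⌊$23,409 × 150%/3⌋ = $11,704. Book value $11,705.
Year 3 (final): $11,705 − $5,000 = $6,705. Book value $5,000.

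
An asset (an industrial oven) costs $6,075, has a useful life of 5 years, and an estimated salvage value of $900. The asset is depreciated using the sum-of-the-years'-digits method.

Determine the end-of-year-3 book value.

Depreciable base = $6,075 − $900 = $5,175.
Sum of the years' digits = 5+4+3+2+1 = 15.
Year 1: $5,175 × 5/15 = $1,725. Book value $4,350.
Year 2: $5,175 × 4/15 = $1,380. Book value $2,970.
Year 3: $5,175 × 3/15 = $1,035. Book value $1,935.

$1,935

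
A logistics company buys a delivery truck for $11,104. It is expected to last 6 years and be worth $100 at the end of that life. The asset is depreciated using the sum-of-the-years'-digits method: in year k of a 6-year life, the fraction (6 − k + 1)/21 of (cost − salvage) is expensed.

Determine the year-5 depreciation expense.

$1,048

Depreciable base = $11,104 − $100 = $11,004.
Sum of the years' digits = 6+5+4+3+2+1 = 21.
Year 1: $11,004 × 6/21 = $3,144. Book value $7,960.
Year 2: $11,004 × 5/21 = $2,620. Book value $5,340.
Year 3: $11,004 × 4/21 = $2,096. Book value $3,244.
Year 4: $11,004 × 3/21 = $1,572. Book value $1,672.
Year 5: $11,004 × 2/21 = $1,048. Book value $624.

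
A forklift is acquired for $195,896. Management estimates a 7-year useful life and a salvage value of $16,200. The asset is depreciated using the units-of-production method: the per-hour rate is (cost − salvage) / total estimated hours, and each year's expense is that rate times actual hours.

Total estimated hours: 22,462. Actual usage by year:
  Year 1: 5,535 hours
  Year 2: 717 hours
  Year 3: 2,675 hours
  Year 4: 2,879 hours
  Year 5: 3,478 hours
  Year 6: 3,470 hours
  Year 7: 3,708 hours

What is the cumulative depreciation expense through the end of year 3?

$71,416

Depreciable base = $195,896 − $16,200 = $179,696.
Rate = $179,696 / 22,462 hours = $8 per hour.
Year 1: 5,535 × $8 = $44,280. Book value $151,616.
Year 2: 717 × $8 = $5,736. Book value $145,880.
Year 3: 2,675 × $8 = $21,400. Book value $124,480.
Accumulated through year 3 = $195,896 − $124,480 = $71,416.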